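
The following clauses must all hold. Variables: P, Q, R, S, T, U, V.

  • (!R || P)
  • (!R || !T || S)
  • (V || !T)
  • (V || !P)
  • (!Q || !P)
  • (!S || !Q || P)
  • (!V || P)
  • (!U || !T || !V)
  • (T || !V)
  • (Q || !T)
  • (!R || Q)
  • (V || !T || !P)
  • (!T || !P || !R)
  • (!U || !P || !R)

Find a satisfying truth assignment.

Pure literal: R appears only negated; assign R = False.
Pure literal: U appears only negated; assign U = False.
Branch on P: take P = False.
  then V is forced to False.
  then T is forced to False.
Branch on Q: take Q = False.
S is now unconstrained; take S = False.

P=False, Q=False, R=False, S=False, T=False, U=False, V=False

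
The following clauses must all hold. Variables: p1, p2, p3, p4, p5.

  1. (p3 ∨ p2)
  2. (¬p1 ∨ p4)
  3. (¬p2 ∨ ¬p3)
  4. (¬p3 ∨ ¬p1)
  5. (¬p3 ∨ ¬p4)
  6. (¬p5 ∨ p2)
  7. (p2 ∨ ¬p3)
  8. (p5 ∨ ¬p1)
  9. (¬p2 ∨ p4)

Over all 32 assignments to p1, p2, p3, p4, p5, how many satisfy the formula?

Satisfying assignments:
  p1=F p2=T p3=F p4=T p5=F
  p1=F p2=T p3=F p4=T p5=T
  p1=T p2=T p3=F p4=T p5=T
Count: 3.

3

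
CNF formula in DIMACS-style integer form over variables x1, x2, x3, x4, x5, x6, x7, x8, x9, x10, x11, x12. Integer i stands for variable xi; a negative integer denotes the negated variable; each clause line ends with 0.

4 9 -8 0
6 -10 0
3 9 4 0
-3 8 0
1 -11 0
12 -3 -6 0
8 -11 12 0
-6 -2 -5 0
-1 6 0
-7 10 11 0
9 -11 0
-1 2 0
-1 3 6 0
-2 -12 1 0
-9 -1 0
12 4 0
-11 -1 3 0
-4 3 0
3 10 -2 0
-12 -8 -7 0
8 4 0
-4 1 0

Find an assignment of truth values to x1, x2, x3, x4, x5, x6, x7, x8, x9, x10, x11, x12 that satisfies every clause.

x1=0, x2=0, x3=1, x4=0, x5=0, x6=0, x7=0, x8=1, x9=1, x10=0, x11=0, x12=1

x5 occurs only negated in the remaining clauses — set x5 = False.
x7 occurs only negated in the remaining clauses — set x7 = False.
Try x1 = False.
  then x11 is forced to False.
  then x4 is forced to False.
  then x12 is forced to True.
  then x2 is forced to False.
  then x8 is forced to True.
  then x9 is forced to True.
The remaining clauses are satisfied by x3 = True, x6 = False, x10 = False.
Every clause has at least one true literal under this assignment.
Check each clause:
  1. (x4 \/ x9 \/ ~x8) — x9 is true.
  2. (x6 \/ ~x10) — ~x10 is true.
  3. (x9 \/ x3 \/ x4) — x9 is true.
  4. (~x3 \/ x8) — x8 is true.
  5. (x1 \/ ~x11) — ~x11 is true.
  6. (~x6 \/ x12 \/ ~x3) — ~x6 is true.
  7. (x12 \/ ~x11 \/ x8) — x8 is true.
  8. (~x2 \/ ~x6 \/ ~x5) — ~x6 is true.
  9. (~x1 \/ x6) — ~x1 is true.
  10. (x11 \/ x10 \/ ~x7) — ~x7 is true.
  11. (~x11 \/ x9) — x9 is true.
  12. (~x1 \/ x2) — ~x1 is true.
  13. (~x1 \/ x3 \/ x6) — x3 is true.
  14. (~x12 \/ x1 \/ ~x2) — ~x2 is true.
  15. (~x9 \/ ~x1) — ~x1 is true.
  16. (x4 \/ x12) — x12 is true.
  17. (~x11 \/ ~x1 \/ x3) — x3 is true.
  18. (~x4 \/ x3) — x3 is true.
  19. (~x2 \/ x3 \/ x10) — x3 is true.
  20. (~x12 \/ ~x8 \/ ~x7) — ~x7 is true.
  21. (x4 \/ x8) — x8 is true.
  22. (~x4 \/ x1) — ~x4 is true.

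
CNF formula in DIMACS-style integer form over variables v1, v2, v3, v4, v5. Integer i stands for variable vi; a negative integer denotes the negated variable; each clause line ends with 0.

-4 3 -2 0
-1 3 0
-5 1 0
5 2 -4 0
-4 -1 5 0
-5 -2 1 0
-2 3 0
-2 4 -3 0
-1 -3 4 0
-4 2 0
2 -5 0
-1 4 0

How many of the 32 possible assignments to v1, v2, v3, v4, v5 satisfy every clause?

4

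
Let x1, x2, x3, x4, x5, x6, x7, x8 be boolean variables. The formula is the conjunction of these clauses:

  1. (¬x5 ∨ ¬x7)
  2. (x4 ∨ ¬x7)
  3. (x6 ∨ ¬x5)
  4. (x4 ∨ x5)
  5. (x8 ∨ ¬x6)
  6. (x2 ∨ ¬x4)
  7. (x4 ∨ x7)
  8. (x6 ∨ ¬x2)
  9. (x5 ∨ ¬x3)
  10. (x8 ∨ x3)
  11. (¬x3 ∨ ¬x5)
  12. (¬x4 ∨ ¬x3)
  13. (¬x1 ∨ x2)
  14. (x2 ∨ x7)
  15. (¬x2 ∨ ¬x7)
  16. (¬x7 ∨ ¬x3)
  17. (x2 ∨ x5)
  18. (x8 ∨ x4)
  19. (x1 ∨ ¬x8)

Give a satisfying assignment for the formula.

x1=True  x2=True  x3=False  x4=True  x5=True  x6=True  x7=False  x8=True

Check each clause:
  1. (¬x5 ∨ ¬x7) — ¬x7 is true.
  2. (¬x7 ∨ x4) — ¬x7 is true.
  3. (¬x5 ∨ x6) — x6 is true.
  4. (x5 ∨ x4) — x4 is true.
  5. (x8 ∨ ¬x6) — x8 is true.
  6. (x2 ∨ ¬x4) — x2 is true.
  7. (x7 ∨ x4) — x4 is true.
  8. (x6 ∨ ¬x2) — x6 is true.
  9. (¬x3 ∨ x5) — ¬x3 is true.
  10. (x3 ∨ x8) — x8 is true.
  11. (¬x3 ∨ ¬x5) — ¬x3 is true.
  12. (¬x3 ∨ ¬x4) — ¬x3 is true.
  13. (x2 ∨ ¬x1) — x2 is true.
  14. (x2 ∨ x7) — x2 is true.
  15. (¬x7 ∨ ¬x2) — ¬x7 is true.
  16. (¬x7 ∨ ¬x3) — ¬x7 is true.
  17. (x5 ∨ x2) — x2 is true.
  18. (x8 ∨ x4) — x8 is true.
  19. (¬x8 ∨ x1) — x1 is true.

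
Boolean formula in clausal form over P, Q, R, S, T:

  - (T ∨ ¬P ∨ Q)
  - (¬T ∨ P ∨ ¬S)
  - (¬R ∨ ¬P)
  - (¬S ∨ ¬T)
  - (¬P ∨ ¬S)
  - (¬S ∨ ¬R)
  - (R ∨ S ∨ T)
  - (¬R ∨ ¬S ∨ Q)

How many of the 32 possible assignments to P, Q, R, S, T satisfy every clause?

10

Case analysis on S and P:
  S=T, P=T: a clause becomes empty — 0.
  S=T, P=F: remaining (Q,R,T) ∈ {(F,F,F); (T,F,F)} — 2.
  S=F, P=T: remaining (Q,R,T) ∈ {(F,F,T); (T,F,T)} — 2.
  S=F, P=F: Q free; 3 ways for (R,T) × 2^1 = 6.
Total: 0 + 2 + 2 + 6 = 10.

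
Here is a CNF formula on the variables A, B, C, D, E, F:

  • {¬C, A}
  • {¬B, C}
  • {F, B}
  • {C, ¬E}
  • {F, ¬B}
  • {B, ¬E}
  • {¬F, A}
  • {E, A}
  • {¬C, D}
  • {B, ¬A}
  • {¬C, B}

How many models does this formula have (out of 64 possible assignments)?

The models are:
  A=T B=T C=T D=T E=F F=T
  A=T B=T C=T D=T E=T F=T
That's 2 in total.

2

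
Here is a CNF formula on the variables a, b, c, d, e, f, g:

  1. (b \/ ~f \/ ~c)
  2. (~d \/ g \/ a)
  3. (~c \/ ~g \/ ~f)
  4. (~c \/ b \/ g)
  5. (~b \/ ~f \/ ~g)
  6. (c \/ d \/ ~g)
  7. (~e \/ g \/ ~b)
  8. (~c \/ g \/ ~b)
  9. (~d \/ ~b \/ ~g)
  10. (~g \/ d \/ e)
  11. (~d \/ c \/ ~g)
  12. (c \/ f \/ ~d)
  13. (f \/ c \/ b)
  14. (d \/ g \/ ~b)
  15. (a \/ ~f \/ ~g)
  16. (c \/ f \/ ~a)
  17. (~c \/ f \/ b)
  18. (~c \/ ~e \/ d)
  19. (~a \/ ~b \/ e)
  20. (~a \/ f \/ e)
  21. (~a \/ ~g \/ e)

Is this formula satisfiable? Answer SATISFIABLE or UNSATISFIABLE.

Set a = True and propagate.
For the remaining variables, b = False, c = False, d = False, e = True, f = True, g = False works.
So a=1  b=0  c=0  d=0  e=1  f=1  g=0 is a satisfying assignment.

SATISFIABLE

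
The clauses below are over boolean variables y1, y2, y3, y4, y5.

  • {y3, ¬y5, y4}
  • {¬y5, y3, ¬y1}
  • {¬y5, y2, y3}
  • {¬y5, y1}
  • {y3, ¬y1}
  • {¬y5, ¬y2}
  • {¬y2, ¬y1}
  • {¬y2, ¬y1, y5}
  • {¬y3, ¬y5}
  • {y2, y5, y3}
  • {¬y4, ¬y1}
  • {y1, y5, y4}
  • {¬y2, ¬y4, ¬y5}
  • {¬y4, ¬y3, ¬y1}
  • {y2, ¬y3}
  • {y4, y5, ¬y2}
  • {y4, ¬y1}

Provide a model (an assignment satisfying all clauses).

Branch on y1: take y1 = False.
  then y5 is forced to False.
  then y4 is forced to True.
Try y2 = True.
y3 is now unconstrained; take y3 = True.

y1 = F, y2 = T, y3 = T, y4 = T, y5 = F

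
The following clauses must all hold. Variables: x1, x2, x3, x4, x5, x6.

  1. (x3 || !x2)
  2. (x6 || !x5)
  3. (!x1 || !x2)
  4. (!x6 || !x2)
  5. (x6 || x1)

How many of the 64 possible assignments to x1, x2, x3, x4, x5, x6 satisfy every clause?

Case analysis on x2 and x6:
  x2=1, x6=1: a clause becomes empty — 0.
  x2=1, x6=0: a clause becomes empty — 0.
  x2=0, x6=1: x1, x3, x4, x5 free → 2^4 = 16.
  x2=0, x6=0: remaining (x1,x3,x4,x5) ∈ {(1,0,0,0); (1,0,1,0); (1,1,0,0); (1,1,1,0)} — 4.
Total: 0 + 0 + 16 + 4 = 20.

20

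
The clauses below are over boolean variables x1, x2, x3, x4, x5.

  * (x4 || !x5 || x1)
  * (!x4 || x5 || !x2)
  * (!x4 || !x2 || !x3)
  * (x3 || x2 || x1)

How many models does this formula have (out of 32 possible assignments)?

19

Split on x2, then x4.
  x2=1, x4=1: remaining (x1,x3,x5) ∈ {(0,0,1); (1,0,1)} — 2.
  x2=1, x4=0: x3 free; 3 ways for (x1,x5) × 2^1 = 6.
  x2=0, x4=1: x5 free; 3 ways for (x1,x3) × 2^1 = 6.
  x2=0, x4=0: 5 of the 8 assignments to (x1,x3,x5) work.
Total: 2 + 6 + 6 + 5 = 19.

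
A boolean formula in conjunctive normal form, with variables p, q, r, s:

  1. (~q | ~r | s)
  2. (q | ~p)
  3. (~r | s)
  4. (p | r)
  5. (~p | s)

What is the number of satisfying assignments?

4

The models are:
  p=0 q=0 r=1 s=1
  p=0 q=1 r=1 s=1
  p=1 q=1 r=0 s=1
  p=1 q=1 r=1 s=1
Count: 4.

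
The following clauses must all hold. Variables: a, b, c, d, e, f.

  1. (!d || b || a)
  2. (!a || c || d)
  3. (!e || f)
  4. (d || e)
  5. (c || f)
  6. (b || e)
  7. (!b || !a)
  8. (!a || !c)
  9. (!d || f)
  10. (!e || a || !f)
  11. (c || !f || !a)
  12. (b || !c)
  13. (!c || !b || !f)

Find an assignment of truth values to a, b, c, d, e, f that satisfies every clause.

Set a = False and propagate.
For the remaining variables, b = True, c = False, d = True, e = False, f = True works.
Check each clause:
  1. (a || b || !d) — b is true.
  2. (!a || c || d) — d is true.
  3. (f || !e) — !e is true.
  4. (e || d) — d is true.
  5. (c || f) — f is true.
  6. (b || e) — b is true.
  7. (!b || !a) — !a is true.
  8. (!a || !c) — !c is true.
  9. (!d || f) — f is true.
  10. (a || !f || !e) — !e is true.
  11. (c || !f || !a) — !a is true.
  12. (!c || b) — b is true.
  13. (!f || !b || !c) — !c is true.

a=0, b=1, c=0, d=1, e=0, f=1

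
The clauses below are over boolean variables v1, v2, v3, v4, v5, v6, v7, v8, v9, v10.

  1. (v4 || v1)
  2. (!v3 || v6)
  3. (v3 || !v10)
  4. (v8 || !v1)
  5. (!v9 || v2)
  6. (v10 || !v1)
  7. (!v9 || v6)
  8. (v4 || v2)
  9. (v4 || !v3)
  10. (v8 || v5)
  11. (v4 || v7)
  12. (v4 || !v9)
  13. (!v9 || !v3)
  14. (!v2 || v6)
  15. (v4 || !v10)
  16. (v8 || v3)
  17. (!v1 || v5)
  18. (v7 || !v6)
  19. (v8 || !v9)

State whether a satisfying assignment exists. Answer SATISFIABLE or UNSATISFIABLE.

Pure literal: v4 appears only positively; assign v4 = True.
v7 occurs only positively in the remaining clauses — set v7 = True.
Branch on v1: take v1 = False.
The remaining clauses are satisfied by v2 = True, v3 = True, v5 = False, v6 = True, v8 = True, v9 = False, v10 = True.
So v1=0, v2=1, v3=1, v4=1, v5=0, v6=1, v7=1, v8=1, v9=0, v10=1 is a satisfying assignment.

SATISFIABLE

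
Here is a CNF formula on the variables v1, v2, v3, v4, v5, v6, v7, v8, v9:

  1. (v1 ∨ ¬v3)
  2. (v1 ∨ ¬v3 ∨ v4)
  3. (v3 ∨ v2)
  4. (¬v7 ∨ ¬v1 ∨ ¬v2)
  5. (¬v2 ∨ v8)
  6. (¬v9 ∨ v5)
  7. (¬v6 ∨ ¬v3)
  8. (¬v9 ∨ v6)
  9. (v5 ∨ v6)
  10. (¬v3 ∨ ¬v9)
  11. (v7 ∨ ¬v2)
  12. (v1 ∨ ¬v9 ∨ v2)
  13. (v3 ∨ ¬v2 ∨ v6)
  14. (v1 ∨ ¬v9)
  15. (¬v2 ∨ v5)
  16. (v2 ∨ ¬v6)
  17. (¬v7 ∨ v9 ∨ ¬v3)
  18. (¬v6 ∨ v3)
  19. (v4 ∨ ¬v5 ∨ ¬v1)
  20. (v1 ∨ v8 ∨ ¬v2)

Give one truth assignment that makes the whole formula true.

v1=True, v2=False, v3=True, v4=True, v5=True, v6=False, v7=False, v8=False, v9=False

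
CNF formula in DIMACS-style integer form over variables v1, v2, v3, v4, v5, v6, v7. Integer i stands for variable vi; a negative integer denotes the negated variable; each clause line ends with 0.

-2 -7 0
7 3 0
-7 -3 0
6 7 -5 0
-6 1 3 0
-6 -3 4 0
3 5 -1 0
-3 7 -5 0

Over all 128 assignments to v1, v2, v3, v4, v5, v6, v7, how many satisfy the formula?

20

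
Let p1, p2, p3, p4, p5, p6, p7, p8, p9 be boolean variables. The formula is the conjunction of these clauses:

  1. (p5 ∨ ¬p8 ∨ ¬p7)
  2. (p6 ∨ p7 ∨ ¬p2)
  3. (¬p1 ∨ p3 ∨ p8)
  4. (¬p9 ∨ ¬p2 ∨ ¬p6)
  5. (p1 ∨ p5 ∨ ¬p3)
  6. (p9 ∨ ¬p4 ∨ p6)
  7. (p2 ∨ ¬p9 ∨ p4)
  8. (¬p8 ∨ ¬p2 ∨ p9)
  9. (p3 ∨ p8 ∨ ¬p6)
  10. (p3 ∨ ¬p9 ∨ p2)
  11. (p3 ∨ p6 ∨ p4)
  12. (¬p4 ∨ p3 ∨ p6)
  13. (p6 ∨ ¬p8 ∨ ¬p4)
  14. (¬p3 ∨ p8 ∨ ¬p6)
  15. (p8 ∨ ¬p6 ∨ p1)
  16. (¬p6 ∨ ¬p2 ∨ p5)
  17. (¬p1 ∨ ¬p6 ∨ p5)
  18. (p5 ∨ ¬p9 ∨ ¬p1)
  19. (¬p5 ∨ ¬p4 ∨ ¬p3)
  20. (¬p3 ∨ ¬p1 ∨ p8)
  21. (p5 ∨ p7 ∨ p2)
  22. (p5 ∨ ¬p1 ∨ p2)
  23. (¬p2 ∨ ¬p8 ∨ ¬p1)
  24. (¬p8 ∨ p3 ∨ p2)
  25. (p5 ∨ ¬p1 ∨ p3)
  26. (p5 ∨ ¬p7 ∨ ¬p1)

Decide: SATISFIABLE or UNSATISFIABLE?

SATISFIABLE

Set p1 = False and propagate.
Try p2 = False.
The remaining clauses are satisfied by p3 = True, p4 = False, p5 = True, p6 = True, p7 = False, p8 = True, p9 = False.
Every clause has at least one true literal under this assignment.
So p1=0  p2=0  p3=1  p4=0  p5=1  p6=1  p7=0  p8=1  p9=0 is a satisfying assignment.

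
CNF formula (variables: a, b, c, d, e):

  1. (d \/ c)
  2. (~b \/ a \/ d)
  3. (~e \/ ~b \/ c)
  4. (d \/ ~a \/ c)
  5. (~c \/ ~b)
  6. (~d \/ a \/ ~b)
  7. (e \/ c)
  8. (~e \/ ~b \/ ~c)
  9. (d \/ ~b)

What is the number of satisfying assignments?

Case analysis on b and c:
  b=T, c=T: a clause becomes empty — 0.
  b=T, c=F: a clause becomes empty — 0.
  b=F, c=T: a, d, e free → 2^3 = 8.
  b=F, c=F: remaining (a,d,e) ∈ {(F,T,T); (T,T,T)} — 2.
Total: 0 + 0 + 8 + 2 = 10.

10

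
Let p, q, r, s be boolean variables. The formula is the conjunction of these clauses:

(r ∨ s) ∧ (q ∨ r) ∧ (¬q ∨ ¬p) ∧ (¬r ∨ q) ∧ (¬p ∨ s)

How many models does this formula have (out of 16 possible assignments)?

3

The models are:
  p=0 q=1 r=0 s=1
  p=0 q=1 r=1 s=0
  p=0 q=1 r=1 s=1
That's 3 in total.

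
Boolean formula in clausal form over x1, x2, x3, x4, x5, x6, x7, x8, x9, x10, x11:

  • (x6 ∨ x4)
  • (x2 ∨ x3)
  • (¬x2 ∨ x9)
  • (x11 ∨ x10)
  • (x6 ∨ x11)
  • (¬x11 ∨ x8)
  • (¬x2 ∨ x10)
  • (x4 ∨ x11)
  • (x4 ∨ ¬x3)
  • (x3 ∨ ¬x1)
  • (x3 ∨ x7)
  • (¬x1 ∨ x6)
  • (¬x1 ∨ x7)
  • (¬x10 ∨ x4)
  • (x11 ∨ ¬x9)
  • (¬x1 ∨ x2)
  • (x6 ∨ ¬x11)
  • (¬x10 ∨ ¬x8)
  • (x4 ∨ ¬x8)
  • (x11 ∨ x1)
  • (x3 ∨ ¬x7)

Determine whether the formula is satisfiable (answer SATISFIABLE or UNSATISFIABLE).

SATISFIABLE

Pure literal: x4 appears only positively; assign x4 = True.
x6 occurs only positively in the remaining clauses — set x6 = True.
Branch on x1: take x1 = False.
  then x11 is forced to True.
  then x8 is forced to True.
  then x10 is forced to False.
  then x2 is forced to False.
  then x3 is forced to True.
x5, x7, x9 are now unconstrained; take x5 = True, x7 = False, x9 = False.
So x1 = False, x2 = False, x3 = True, x4 = True, x5 = True, x6 = True, x7 = False, x8 = True, x9 = False, x10 = False, x11 = True is a satisfying assignment.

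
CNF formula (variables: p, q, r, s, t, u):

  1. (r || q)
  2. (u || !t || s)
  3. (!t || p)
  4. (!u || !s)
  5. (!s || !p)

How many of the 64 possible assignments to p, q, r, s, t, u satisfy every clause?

18

Split on s, then p.
  s=T, p=T: a clause becomes empty — 0.
  s=T, p=F: remaining (q,r,t,u) ∈ {(F,T,F,F); (T,F,F,F); (T,T,F,F)} — 3.
  s=F, p=T: 9 of the 16 assignments to (q,r,t,u) work.
  s=F, p=F: u free; 3 ways for (q,r,t) × 2^1 = 6.
Total: 0 + 3 + 9 + 6 = 18.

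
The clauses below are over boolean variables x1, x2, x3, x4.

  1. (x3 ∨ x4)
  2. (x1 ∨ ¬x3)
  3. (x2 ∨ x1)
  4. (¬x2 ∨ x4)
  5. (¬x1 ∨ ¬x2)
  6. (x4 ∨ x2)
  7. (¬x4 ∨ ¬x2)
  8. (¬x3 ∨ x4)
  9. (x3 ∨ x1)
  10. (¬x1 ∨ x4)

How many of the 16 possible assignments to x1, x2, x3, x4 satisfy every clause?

Satisfying assignments:
  x1=T x2=F x3=F x4=T
  x1=T x2=F x3=T x4=T
Count: 2.

2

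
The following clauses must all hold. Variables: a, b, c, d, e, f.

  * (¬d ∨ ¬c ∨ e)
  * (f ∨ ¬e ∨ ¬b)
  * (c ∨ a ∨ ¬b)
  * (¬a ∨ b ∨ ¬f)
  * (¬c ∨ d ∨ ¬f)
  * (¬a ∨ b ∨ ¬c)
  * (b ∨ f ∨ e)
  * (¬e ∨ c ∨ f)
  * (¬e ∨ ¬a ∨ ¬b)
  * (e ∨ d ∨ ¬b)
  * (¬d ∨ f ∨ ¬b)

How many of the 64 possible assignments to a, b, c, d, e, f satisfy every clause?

Case analysis on b and e:
  b=T, e=T: remaining (a,c,d,f) ∈ {(F,T,T,T)} — 1.
  b=T, e=F: remaining (a,c,d,f) ∈ {(T,F,T,T)} — 1.
  b=F, e=T: 5 of the 16 assignments to (a,c,d,f) work.
  b=F, e=F: remaining (a,c,d,f) ∈ {(F,F,F,T); (F,F,T,T)} — 2.
Total: 1 + 1 + 5 + 2 = 9.

9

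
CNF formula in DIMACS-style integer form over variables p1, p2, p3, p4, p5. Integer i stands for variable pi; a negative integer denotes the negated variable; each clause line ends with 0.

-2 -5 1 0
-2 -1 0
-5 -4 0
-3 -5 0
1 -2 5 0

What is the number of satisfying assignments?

10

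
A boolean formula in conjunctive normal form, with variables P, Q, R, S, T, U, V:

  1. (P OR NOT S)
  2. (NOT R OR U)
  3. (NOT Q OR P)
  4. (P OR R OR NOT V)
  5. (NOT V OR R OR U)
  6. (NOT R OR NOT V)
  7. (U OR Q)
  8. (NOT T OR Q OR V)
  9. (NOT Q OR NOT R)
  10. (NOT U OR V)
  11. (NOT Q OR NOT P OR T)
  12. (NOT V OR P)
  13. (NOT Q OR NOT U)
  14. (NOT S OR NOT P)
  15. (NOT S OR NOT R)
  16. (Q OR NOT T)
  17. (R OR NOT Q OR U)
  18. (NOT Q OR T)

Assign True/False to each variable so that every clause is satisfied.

Pure literal: S appears only negated; assign S = False.
Branch on P: take P = True.
The remaining clauses are satisfied by Q = False, R = False, T = False, U = True, V = True.
Every clause has at least one true literal under this assignment.

P=1, Q=0, R=0, S=0, T=0, U=1, V=1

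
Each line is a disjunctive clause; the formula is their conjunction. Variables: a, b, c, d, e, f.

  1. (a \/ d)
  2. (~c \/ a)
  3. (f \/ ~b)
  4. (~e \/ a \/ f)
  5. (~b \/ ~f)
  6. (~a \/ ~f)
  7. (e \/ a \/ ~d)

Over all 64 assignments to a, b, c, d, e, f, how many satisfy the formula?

Case analysis on a and f:
  a=1, f=1: a clause becomes empty — 0.
  a=1, f=0: forces b=0; c, d, e free → 2^3 = 8.
  a=0, f=1: remaining (b,c,d,e) ∈ {(0,0,1,1)} — 1.
  a=0, f=0: a clause becomes empty — 0.
Total: 0 + 8 + 1 + 0 = 9.

9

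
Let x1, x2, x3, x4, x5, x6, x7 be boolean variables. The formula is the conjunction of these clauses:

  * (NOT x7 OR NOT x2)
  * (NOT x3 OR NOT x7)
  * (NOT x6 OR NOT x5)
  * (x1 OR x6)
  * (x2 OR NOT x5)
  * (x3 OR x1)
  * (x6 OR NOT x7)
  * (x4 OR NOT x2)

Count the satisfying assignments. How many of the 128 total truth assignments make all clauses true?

19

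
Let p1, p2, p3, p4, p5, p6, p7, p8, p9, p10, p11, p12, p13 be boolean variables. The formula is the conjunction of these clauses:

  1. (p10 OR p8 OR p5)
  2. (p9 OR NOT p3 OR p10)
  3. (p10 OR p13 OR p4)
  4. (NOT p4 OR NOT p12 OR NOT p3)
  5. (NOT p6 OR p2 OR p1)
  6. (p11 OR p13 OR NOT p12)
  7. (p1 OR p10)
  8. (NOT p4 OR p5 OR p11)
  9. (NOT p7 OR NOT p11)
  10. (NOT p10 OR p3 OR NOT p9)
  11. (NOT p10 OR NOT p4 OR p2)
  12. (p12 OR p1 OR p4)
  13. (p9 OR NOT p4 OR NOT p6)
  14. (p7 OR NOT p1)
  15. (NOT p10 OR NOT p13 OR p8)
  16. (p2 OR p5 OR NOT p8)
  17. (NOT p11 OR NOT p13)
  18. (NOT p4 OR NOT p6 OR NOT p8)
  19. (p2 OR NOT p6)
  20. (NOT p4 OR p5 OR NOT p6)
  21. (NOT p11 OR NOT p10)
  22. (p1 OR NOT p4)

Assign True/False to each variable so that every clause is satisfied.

p1=True, p2=True, p3=False, p4=False, p5=False, p6=True, p7=True, p8=True, p9=True, p10=False, p11=False, p12=False, p13=True

Pure literal: p2 appears only positively; assign p2 = True.
Try p1 = True.
  then p7 is forced to True.
  then p11 is forced to False.
For the remaining variables, p3 = False, p4 = False, p5 = False, p6 = True, p8 = True, p9 = True, p10 = False, p12 = False, p13 = True works.
Check each clause:
  1. (p5 OR p10 OR p8) — p8 is true.
  2. (p10 OR p9 OR NOT p3) — p9 is true.
  3. (p10 OR p4 OR p13) — p13 is true.
  4. (NOT p4 OR NOT p12 OR NOT p3) — NOT p4 is true.
  5. (NOT p6 OR p1 OR p2) — p1 is true.
  6. (p13 OR NOT p12 OR p11) — NOT p12 is true.
  7. (p10 OR p1) — p1 is true.
  8. (p5 OR NOT p4 OR p11) — NOT p4 is true.
  9. (NOT p7 OR NOT p11) — NOT p11 is true.
  10. (p3 OR NOT p10 OR NOT p9) — NOT p10 is true.
  11. (NOT p10 OR NOT p4 OR p2) — p2 is true.
  12. (p12 OR p1 OR p4) — p1 is true.
  13. (p9 OR NOT p4 OR NOT p6) — p9 is true.
  14. (NOT p1 OR p7) — p7 is true.
  15. (NOT p10 OR p8 OR NOT p13) — p8 is true.
  16. (p5 OR p2 OR NOT p8) — p2 is true.
  17. (NOT p11 OR NOT p13) — NOT p11 is true.
  18. (NOT p6 OR NOT p8 OR NOT p4) — NOT p4 is true.
  19. (NOT p6 OR p2) — p2 is true.
  20. (p5 OR NOT p4 OR NOT p6) — NOT p4 is true.
  21. (NOT p11 OR NOT p10) — NOT p11 is true.
  22. (NOT p4 OR p1) — p1 is true.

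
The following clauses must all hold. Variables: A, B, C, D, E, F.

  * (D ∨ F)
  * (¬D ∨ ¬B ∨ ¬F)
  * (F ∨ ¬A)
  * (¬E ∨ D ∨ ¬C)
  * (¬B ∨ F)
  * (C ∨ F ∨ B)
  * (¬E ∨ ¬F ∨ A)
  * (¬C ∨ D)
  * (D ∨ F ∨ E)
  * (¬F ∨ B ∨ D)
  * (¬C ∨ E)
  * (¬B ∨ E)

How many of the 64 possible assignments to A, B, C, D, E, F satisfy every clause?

The models are:
  A=0 B=0 C=0 D=1 E=0 F=1
  A=0 B=0 C=1 D=1 E=1 F=0
  A=1 B=0 C=0 D=1 E=0 F=1
  A=1 B=0 C=0 D=1 E=1 F=1
  A=1 B=0 C=1 D=1 E=1 F=1
  A=1 B=1 C=0 D=0 E=1 F=1
Count: 6.

6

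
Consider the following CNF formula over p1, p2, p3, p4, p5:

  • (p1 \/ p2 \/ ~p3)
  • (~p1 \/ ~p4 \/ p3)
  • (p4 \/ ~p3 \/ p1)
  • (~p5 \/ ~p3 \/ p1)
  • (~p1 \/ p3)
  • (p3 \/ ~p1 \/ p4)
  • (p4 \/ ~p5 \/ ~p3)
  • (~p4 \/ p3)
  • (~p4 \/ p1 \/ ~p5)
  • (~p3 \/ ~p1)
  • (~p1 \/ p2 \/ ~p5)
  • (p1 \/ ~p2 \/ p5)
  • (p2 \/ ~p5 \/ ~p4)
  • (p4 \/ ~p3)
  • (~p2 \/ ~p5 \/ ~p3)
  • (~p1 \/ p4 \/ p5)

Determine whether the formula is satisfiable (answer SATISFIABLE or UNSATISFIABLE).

SATISFIABLE

Try p1 = False.
Set p2 = False and propagate.
  then p3 is forced to False.
  then p4 is forced to False.
p5 is now unconstrained; take p5 = True.
Every clause has at least one true literal under this assignment.
So p1=F, p2=F, p3=F, p4=F, p5=T is a satisfying assignment.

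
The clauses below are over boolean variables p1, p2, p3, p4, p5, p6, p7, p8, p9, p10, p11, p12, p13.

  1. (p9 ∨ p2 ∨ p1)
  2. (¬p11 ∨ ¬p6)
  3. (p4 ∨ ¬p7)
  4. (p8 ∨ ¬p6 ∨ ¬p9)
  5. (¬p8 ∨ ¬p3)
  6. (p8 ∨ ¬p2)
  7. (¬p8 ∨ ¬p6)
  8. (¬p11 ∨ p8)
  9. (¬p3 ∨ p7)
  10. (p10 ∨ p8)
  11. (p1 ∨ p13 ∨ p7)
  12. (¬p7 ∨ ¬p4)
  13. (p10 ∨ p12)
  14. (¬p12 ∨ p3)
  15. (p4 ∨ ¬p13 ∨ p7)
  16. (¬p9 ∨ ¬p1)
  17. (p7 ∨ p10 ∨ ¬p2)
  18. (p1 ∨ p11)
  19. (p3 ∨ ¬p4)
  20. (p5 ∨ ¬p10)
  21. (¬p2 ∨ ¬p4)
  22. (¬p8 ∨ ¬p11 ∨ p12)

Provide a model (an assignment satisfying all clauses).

p1=True, p2=False, p3=False, p4=False, p5=True, p6=False, p7=False, p8=False, p9=False, p10=True, p11=False, p12=False, p13=False

Pure literal: p5 appears only positively; assign p5 = True.
p6 occurs only negated in the remaining clauses — set p6 = False.
Try p1 = True.
  then p9 is forced to False.
Branch on p2: take p2 = False.
Try p3 = False.
  then p12 is forced to False.
  then p10 is forced to True.
  then p4 is forced to False.
  then p7 is forced to False.
  then p13 is forced to False.
For the remaining variables, p8 = False, p11 = False works.
Every clause has at least one true literal under this assignment.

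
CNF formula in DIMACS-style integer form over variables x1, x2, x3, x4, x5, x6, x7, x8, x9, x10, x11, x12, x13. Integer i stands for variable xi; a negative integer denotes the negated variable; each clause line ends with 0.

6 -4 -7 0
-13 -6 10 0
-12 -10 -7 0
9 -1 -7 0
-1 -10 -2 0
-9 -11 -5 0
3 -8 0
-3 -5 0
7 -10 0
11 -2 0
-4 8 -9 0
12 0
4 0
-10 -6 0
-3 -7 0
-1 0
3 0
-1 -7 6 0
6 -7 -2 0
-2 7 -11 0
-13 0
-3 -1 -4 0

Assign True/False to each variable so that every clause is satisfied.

The clause (x12) is unit: x12 must be True.
(x4) is a unit clause, so x4 = True.
The clause (~x1) is unit: x1 must be False.
(x3) is a unit clause, so x3 = True.
Unit propagation: (~x5) forces x5 = False.
The clause (~x7) is unit: x7 must be False.
Unit propagation: (~x10) forces x10 = False.
(~x13) is a unit clause, so x13 = False.
x2 occurs only negated in the remaining clauses — set x2 = False.
Pure literal: x8 appears only positively; assign x8 = True.
x6, x9, x11 are now unconstrained; take x6 = True, x9 = True, x11 = True.

x1 = F  x2 = F  x3 = T  x4 = T  x5 = F  x6 = T  x7 = F  x8 = T  x9 = T  x10 = F  x11 = T  x12 = T  x13 = F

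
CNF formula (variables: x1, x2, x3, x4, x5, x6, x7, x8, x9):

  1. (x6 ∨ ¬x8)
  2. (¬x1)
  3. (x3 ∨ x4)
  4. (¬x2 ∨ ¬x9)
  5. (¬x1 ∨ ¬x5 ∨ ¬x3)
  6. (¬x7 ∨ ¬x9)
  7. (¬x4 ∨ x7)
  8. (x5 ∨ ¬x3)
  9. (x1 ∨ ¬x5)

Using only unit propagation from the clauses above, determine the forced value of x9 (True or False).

(¬x1) is a unit clause: x1 = False.
From (x1 ∨ ¬x5) and x1 = False: x5 = False.
In (¬x3 ∨ x5), x5 is now false; ¬x3 must hold, so x3 = False.
(x4 ∨ x3): since x3 = False, the clause reduces to (x4). x4 = True.
From (¬x4 ∨ x7) and x4 = True: x7 = True.
In (¬x7 ∨ ¬x9), ¬x7 is now false; ¬x9 must hold, so x9 = False.

False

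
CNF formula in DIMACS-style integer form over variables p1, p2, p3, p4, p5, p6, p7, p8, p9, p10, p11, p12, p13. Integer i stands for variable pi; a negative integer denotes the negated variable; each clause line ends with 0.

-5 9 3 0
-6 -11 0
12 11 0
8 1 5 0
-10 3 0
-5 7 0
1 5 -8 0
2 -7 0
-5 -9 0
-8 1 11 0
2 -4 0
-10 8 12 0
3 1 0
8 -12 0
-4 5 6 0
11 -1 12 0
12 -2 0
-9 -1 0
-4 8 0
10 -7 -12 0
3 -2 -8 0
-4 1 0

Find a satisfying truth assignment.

Pure literal: p3 appears only positively; assign p3 = True.
Pure literal: p4 appears only negated; assign p4 = False.
Set p1 = True and propagate.
  then p9 is forced to False.
For the remaining variables, p2 = False, p5 = False, p6 = True, p7 = False, p8 = True, p10 = False, p11 = False, p12 = True, p13 = True works.
Every clause has at least one true literal under this assignment.

p1 = True, p2 = False, p3 = True, p4 = False, p5 = False, p6 = True, p7 = False, p8 = True, p9 = False, p10 = False, p11 = False, p12 = True, p13 = True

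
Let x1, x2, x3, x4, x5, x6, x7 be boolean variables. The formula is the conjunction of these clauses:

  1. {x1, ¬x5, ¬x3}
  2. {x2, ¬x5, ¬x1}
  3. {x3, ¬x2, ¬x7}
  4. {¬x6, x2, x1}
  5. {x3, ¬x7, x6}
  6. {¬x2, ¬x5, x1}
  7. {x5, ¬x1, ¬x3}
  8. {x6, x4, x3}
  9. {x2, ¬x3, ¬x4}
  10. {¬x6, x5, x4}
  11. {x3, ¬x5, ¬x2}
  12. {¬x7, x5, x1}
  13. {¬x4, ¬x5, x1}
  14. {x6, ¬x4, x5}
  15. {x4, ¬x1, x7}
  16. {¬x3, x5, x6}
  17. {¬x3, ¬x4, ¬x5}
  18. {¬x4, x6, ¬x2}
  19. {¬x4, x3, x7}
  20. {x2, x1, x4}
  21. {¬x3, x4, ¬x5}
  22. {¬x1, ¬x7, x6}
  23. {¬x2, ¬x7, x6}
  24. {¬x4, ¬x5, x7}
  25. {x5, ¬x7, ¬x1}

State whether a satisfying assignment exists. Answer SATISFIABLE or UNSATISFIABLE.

Branch on x1: take x1 = False.
Try x2 = True.
  then x5 is forced to False.
  then x7 is forced to False.
Set x3 = True and propagate.
  then x6 is forced to True.
  then x4 is forced to True.
Every clause has at least one true literal under this assignment.
So x1=F, x2=T, x3=T, x4=T, x5=F, x6=T, x7=F is a satisfying assignment.

SATISFIABLE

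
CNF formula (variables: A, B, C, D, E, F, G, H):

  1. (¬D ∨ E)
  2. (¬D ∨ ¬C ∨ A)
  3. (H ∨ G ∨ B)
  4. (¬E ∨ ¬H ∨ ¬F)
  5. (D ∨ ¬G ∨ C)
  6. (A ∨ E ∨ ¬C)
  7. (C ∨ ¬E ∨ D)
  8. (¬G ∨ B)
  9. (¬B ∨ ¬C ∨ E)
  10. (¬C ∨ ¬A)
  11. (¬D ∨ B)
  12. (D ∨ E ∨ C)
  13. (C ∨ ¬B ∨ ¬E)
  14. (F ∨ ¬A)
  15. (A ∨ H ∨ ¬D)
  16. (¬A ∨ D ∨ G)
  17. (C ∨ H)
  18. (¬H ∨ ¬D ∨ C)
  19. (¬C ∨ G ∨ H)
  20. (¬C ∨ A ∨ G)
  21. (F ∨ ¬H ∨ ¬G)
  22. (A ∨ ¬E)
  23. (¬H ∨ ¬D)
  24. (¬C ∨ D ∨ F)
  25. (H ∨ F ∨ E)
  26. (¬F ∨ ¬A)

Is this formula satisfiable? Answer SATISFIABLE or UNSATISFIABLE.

UNSATISFIABLE

C = True:
  propagation gives A=False, D=False, E=True; an empty clause results — contradiction.
C = False:
  propagation gives H=True, D=False, G=False, E=False; an empty clause results — contradiction.
Every branch closes, so no satisfying assignment exists.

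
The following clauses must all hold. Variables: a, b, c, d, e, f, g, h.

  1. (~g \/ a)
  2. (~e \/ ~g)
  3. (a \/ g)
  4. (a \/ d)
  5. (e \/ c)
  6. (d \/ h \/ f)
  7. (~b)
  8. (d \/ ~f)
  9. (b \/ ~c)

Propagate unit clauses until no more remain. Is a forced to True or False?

True

(~b) is a unit clause: b = False.
In (~c \/ b), b is now false; ~c must hold, so c = False.
From (e \/ c) and c = False: e = True.
(~g \/ ~e): since e = True, the clause reduces to (~g). g = False.
(a \/ g) with g = False leaves only a, so a = True.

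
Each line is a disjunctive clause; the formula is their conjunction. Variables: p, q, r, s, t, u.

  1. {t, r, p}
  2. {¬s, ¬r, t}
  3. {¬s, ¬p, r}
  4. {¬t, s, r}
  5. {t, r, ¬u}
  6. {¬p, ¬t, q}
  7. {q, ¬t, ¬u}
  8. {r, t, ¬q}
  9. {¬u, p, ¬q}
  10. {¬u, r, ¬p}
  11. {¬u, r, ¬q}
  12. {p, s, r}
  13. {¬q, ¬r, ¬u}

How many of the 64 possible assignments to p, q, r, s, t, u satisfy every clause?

15

Case analysis on r and t:
  r=T, t=T: s free; 3 ways for (p,q,u) × 2^1 = 6.
  r=T, t=F: p free; 3 ways for (q,s,u) × 2^1 = 6.
  r=F, t=T: remaining (p,q,s,u) ∈ {(F,F,T,F); (F,T,T,F)} — 2.
  r=F, t=F: remaining (p,q,s,u) ∈ {(T,F,F,F)} — 1.
Total: 6 + 6 + 2 + 1 = 15.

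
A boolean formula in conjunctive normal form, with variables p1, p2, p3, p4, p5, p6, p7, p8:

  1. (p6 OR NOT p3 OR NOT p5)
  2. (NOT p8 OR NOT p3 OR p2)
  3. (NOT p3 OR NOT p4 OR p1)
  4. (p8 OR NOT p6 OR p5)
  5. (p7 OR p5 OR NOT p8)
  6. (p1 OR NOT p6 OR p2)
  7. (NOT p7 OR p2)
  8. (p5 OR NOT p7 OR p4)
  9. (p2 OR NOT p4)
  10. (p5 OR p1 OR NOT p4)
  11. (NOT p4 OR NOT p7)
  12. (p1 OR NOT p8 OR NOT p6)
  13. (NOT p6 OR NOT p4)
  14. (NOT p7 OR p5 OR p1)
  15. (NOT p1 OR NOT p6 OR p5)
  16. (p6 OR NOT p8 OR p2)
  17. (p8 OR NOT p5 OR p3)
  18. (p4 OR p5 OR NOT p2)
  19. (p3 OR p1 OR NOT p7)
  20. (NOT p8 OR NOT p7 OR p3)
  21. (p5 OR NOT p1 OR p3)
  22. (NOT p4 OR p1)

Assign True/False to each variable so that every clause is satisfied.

p1=T  p2=T  p3=T  p4=F  p5=T  p6=T  p7=F  p8=F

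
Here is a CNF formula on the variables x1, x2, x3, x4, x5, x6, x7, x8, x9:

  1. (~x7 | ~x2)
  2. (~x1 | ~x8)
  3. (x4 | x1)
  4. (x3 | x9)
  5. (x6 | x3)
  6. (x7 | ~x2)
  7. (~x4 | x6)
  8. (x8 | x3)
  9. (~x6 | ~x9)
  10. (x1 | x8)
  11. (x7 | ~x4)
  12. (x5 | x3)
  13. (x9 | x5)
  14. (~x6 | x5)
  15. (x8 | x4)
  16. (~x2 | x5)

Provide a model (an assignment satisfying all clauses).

x2 occurs only negated in the remaining clauses — set x2 = False.
x3 occurs only positively in the remaining clauses — set x3 = True.
Try x1 = True.
  then x8 is forced to False.
  then x4 is forced to True.
  then x6 is forced to True.
  then x9 is forced to False.
  then x7 is forced to True.
  then x5 is forced to True.
Every clause has at least one true literal under this assignment.

x1=1, x2=0, x3=1, x4=1, x5=1, x6=1, x7=1, x8=0, x9=0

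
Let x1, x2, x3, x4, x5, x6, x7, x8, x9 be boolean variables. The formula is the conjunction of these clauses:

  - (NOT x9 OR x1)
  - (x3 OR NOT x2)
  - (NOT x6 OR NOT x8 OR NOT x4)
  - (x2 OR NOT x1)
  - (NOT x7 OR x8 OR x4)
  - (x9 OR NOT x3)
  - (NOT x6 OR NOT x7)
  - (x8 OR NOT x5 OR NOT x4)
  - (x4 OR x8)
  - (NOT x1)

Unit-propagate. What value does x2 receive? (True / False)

(NOT x1) is a unit clause: x1 = False.
(x1 OR NOT x9): since x1 = False, the clause reduces to (NOT x9). x9 = False.
(x9 OR NOT x3) with x9 = False leaves only NOT x3, so x3 = False.
From (x3 OR NOT x2) and x3 = False: x2 = False.

False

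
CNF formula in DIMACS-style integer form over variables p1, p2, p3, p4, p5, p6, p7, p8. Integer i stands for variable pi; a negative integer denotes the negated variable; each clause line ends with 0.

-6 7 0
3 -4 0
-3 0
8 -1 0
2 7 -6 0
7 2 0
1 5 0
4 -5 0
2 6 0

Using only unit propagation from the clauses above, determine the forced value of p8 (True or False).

(NOT p3) stands alone — p3 = False.
(p3 OR NOT p4) with p3 = False leaves only NOT p4, so p4 = False.
From (NOT p5 OR p4) and p4 = False: p5 = False.
In (p1 OR p5), p5 is now false; p1 must hold, so p1 = True.
(p8 OR NOT p1) with p1 = True leaves only p8, so p8 = True.

True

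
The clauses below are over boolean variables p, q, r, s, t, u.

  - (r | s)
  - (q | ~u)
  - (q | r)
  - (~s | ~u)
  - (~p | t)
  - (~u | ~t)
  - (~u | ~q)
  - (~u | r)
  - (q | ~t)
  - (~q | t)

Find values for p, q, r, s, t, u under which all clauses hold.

r occurs only positively in the remaining clauses — set r = True.
Pure literal: u appears only negated; assign u = False.
Branch on p: take p = True.
  then t is forced to True.
  then q is forced to True.
s is now unconstrained; take s = True.

p=1, q=1, r=1, s=1, t=1, u=0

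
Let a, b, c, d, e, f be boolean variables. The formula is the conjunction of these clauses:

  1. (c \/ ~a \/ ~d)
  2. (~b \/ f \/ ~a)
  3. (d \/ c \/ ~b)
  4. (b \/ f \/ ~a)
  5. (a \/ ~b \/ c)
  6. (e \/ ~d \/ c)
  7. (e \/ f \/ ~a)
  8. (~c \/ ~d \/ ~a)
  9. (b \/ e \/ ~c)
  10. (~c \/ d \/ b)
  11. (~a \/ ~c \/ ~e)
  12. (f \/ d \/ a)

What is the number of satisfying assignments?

Case analysis on a and c:
  a=1, c=1: remaining (b,d,e,f) ∈ {(1,0,0,1)} — 1.
  a=1, c=0: remaining (b,d,e,f) ∈ {(0,0,0,1); (0,0,1,1)} — 2.
  a=0, c=1: 8 of the 16 assignments to (b,d,e,f) work.
  a=0, c=0: remaining (b,d,e,f) ∈ {(0,0,0,1); (0,0,1,1); (0,1,1,0); (0,1,1,1)} — 4.
Total: 1 + 2 + 8 + 4 = 15.

15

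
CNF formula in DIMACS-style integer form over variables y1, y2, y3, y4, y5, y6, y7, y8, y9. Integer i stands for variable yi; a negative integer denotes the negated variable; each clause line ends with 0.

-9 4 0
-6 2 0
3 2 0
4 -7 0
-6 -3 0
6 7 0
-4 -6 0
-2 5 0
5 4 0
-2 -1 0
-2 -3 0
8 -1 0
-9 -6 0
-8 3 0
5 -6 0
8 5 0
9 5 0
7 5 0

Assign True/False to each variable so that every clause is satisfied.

Pure literal: y1 appears only negated; assign y1 = False.
y5 occurs only positively in the remaining clauses — set y5 = True.
Set y2 = True and propagate.
  then y3 is forced to False.
  then y8 is forced to False.
Set y4 = True and propagate.
  then y6 is forced to False.
  then y7 is forced to True.
y9 is now unconstrained; take y9 = False.

y1=F, y2=T, y3=F, y4=T, y5=T, y6=F, y7=T, y8=F, y9=F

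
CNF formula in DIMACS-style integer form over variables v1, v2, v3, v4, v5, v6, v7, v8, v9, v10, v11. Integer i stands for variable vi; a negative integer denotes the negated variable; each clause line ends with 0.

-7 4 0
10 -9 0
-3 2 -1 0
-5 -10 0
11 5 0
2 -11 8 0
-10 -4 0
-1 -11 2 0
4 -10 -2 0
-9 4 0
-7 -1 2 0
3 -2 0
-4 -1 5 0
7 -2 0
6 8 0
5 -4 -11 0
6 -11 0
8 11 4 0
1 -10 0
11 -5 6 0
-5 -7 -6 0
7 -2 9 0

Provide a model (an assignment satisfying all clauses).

v1 = False  v2 = False  v3 = False  v4 = True  v5 = True  v6 = True  v7 = False  v8 = True  v9 = False  v10 = False  v11 = True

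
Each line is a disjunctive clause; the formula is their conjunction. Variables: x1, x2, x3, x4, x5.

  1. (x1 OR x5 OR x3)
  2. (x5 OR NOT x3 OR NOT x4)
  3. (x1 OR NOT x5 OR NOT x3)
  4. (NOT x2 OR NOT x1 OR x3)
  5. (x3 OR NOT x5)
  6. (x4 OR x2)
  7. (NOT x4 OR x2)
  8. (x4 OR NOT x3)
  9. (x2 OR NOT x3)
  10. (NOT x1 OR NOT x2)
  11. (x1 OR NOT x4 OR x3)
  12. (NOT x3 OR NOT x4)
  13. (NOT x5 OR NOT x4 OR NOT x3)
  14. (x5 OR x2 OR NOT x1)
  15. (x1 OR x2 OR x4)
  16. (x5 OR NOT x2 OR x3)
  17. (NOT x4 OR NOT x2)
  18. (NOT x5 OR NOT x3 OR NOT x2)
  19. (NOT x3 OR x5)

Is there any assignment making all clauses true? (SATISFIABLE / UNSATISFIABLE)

x3 = True:
  propagation gives x4=True; an empty clause results — contradiction.
x3 = False:
  propagation gives x5=False, x1=True, x2=False; an empty clause results — contradiction.
Every branch closes, so no satisfying assignment exists.

UNSATISFIABLE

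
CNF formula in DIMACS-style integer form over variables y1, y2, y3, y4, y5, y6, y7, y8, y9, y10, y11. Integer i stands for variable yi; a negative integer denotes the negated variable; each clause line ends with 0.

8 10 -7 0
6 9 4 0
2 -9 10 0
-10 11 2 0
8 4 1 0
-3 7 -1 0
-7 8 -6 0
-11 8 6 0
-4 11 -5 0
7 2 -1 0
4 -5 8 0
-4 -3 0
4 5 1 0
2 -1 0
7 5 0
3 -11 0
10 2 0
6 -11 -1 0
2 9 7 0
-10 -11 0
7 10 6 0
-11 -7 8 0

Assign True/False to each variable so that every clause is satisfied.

y1=1, y2=1, y3=1, y4=0, y5=1, y6=1, y7=1, y8=1, y9=0, y10=0, y11=0

Pure literal: y2 appears only positively; assign y2 = True.
Pure literal: y8 appears only positively; assign y8 = True.
Try y1 = True.
Try y3 = True.
  then y7 is forced to True.
  then y4 is forced to False.
Branch on y6: take y6 = True.
The remaining clauses are satisfied by y5 = True, y9 = False, y10 = False, y11 = False.
Every clause has at least one true literal under this assignment.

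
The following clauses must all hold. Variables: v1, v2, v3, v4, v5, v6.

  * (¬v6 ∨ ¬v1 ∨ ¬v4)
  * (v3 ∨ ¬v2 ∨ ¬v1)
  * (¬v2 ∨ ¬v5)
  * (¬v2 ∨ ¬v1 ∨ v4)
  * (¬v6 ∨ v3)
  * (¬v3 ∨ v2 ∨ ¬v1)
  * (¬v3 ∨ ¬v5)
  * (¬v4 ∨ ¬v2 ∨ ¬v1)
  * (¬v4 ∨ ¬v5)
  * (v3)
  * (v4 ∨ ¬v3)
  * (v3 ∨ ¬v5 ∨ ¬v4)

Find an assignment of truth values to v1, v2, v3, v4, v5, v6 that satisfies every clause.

Unit propagation: (v3) forces v3 = True.
(¬v5) is a unit clause, so v5 = False.
The clause (v4) is unit: v4 must be True.
Pure literal: v1 appears only negated; assign v1 = False.
Pure literal: v6 appears only negated; assign v6 = False.
v2 is now unconstrained; take v2 = False.
Every clause has at least one true literal under this assignment.

v1=False  v2=False  v3=True  v4=True  v5=False  v6=False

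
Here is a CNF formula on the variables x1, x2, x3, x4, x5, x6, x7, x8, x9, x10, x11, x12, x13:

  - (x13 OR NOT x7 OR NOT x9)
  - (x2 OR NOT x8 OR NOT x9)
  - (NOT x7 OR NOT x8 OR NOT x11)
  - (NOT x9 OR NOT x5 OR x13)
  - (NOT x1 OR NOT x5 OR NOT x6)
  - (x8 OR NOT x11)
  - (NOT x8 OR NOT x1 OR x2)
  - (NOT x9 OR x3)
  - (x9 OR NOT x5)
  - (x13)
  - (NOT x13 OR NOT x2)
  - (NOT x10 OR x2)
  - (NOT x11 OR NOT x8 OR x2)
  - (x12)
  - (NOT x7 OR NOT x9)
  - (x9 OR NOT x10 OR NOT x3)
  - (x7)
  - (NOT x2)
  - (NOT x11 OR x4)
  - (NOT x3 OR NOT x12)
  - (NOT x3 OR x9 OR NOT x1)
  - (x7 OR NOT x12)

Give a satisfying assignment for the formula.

x1 = 0, x2 = 0, x3 = 0, x4 = 1, x5 = 0, x6 = 1, x7 = 1, x8 = 1, x9 = 0, x10 = 0, x11 = 0, x12 = 1, x13 = 1

The clause (x13) is unit: x13 must be True.
Unit propagation: (NOT x2) forces x2 = False.
(NOT x10) is a unit clause, so x10 = False.
(x12) is a unit clause, so x12 = True.
Unit propagation: (x7) forces x7 = True.
Unit propagation: (NOT x9) forces x9 = False.
The clause (NOT x5) is unit: x5 must be False.
(NOT x3) is a unit clause, so x3 = False.
Pure literal: x1 appears only negated; assign x1 = False.
x4 occurs only positively in the remaining clauses — set x4 = True.
Set x8 = True and propagate.
  then x11 is forced to False.
x6 is now unconstrained; take x6 = True.
Check each clause:
  1. (NOT x7 OR NOT x9 OR x13) — x13 is true.
  2. (NOT x8 OR x2 OR NOT x9) — NOT x9 is true.
  3. (NOT x11 OR NOT x8 OR NOT x7) — NOT x11 is true.
  4. (NOT x9 OR NOT x5 OR x13) — NOT x5 is true.
  5. (NOT x5 OR NOT x1 OR NOT x6) — NOT x5 is true.
  6. (x8 OR NOT x11) — x8 is true.
  7. (x2 OR NOT x1 OR NOT x8) — NOT x1 is true.
  8. (x3 OR NOT x9) — NOT x9 is true.
  9. (NOT x5 OR x9) — NOT x5 is true.
  10. (x13) — x13 is true.
  11. (NOT x2 OR NOT x13) — NOT x2 is true.
  12. (x2 OR NOT x10) — NOT x10 is true.
  13. (NOT x11 OR x2 OR NOT x8) — NOT x11 is true.
  14. (x12) — x12 is true.
  15. (NOT x9 OR NOT x7) — NOT x9 is true.
  16. (NOT x10 OR NOT x3 OR x9) — NOT x3 is true.
  17. (x7) — x7 is true.
  18. (NOT x2) — NOT x2 is true.
  19. (x4 OR NOT x11) — x4 is true.
  20. (NOT x3 OR NOT x12) — NOT x3 is true.
  21. (x9 OR NOT x3 OR NOT x1) — NOT x3 is true.
  22. (NOT x12 OR x7) — x7 is true.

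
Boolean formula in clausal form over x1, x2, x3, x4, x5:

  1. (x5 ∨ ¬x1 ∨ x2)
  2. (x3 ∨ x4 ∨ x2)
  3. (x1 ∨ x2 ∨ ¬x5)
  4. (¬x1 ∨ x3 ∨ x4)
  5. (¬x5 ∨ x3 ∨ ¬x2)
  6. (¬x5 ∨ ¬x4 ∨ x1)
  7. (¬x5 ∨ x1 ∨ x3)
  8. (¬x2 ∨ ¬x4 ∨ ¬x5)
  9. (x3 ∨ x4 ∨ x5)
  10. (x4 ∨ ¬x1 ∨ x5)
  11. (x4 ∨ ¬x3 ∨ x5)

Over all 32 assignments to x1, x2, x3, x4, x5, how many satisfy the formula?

11

Split on x5, then x4.
  x5=T, x4=T: remaining (x1,x2,x3) ∈ {(T,F,F); (T,F,T)} — 2.
  x5=T, x4=F: remaining (x1,x2,x3) ∈ {(F,T,T); (T,F,T); (T,T,T)} — 3.
  x5=F, x4=T: x3 free; 3 ways for (x1,x2) × 2^1 = 6.
  x5=F, x4=F: a clause becomes empty — 0.
Total: 2 + 3 + 6 + 0 = 11.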